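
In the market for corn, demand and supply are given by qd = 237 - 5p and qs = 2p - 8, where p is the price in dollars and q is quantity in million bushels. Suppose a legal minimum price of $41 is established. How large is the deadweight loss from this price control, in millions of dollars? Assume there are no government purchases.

315

Without the control the market clears where 237 - 5p = 2p - 8, i.e. p* = 35 and q* = 62.
Because the floor (41) lies above the market-clearing price, it is binding.
At p = 41: qd = 237 - 5·41 = 32 and qs = 2·41 - 8 = 74.
Quantity traded falls to 32. At q = 32 the demand price is (237 - 32)/5 = 41 and the supply price is (8 + 32)/2 = 20.
Deadweight loss = ½ · (41 - 20) · (62 - 32) = ½ · 21 · 30 = 315.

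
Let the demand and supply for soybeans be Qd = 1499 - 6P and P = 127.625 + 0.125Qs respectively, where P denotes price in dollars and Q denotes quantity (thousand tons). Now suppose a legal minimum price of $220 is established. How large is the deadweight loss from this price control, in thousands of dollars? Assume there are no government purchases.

8400

Rearranging supply gives Qs = 8P - 1021. Equilibrium: 1499 - 6P = 8P - 1021, so 2520 = 14P and P* = 180, Q* = 419.
Because the floor (220) lies above the market-clearing price, it is binding.
At P = 220: Qd = 1499 - 6·220 = 179 and Qs = 8·220 - 1021 = 739.
Quantity traded falls to 179. At Q = 179 the demand price is (1499 - 179)/6 = 220 and the supply price is (1021 + 179)/8 = 150.
Deadweight loss = ½ · (220 - 150) · (419 - 179) = ½ · 70 · 240 = 8400.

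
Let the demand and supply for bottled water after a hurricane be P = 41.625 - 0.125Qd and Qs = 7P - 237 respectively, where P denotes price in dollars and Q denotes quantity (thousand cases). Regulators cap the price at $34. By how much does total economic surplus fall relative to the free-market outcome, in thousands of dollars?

Rearranging demand gives Qd = 333 - 8P. In a free market, 333 - 8P = 7P - 237 gives the equilibrium P* = 38, Q* = 29.
The ceiling of 34 is below the equilibrium price 38, so it binds.
At P = 34: Qd = 333 - 8·34 = 61 and Qs = 7·34 - 237 = 1.
Quantity traded falls to 1. At Q = 1 the demand price is (333 - 1)/8 = 41.5 and the supply price is (237 + 1)/7 = 34.
Deadweight loss = ½ · (41.5 - 34) · (29 - 1) = ½ · 7.5 · 28 = 105.

105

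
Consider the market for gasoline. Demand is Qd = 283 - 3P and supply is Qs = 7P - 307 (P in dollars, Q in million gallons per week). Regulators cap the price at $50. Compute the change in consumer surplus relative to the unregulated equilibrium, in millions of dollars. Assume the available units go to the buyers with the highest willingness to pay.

-274.5

Without the control the market clears where 283 - 3P = 7P - 307, i.e. P* = 59 and Q* = 106.
Because the ceiling (50) lies below the market-clearing price, it is binding.
At P = 50: Qd = 283 - 3·50 = 133 and Qs = 7·50 - 307 = 43.
Consumer surplus without the control is ½ · (283/3 - 59) · 106 = 5618/3.
With the ceiling, 43 units are sold at 50 (assume they go to the highest-value buyers). The demand price at Q = 43 is 80, so CS = ½ · [(283/3 - 50) + (80 - 50)] · 43 = 9589/6.
Change in consumer surplus = 9589/6 - 5618/3 = -274.5.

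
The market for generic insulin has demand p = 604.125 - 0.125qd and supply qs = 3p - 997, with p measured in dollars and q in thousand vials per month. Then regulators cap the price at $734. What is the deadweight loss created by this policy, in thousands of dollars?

Rearranging demand gives qd = 4833 - 8p. Without the control the market clears where 4833 - 8p = 3p - 997, i.e. p* = 530 and q* = 593.
The ceiling of 734 is above the equilibrium price 530, so it is not binding; the market clears at p* = 530, q* = 593.
Since the control does not bind, no trades are prevented and deadweight loss is zero.

0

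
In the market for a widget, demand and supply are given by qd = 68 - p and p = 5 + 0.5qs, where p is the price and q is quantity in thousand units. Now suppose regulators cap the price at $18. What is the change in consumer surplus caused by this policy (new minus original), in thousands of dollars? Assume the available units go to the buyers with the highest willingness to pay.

80

Rearranging supply gives qs = 2p - 10. Setting quantity demanded equal to quantity supplied, 68 - p = 2p - 10, gives p* = 26 and q* = 42.
Since 18 < 26, the ceiling is binding.
At p = 18: qd = 68 - 18 = 50 and qs = 2·18 - 10 = 26.
Consumer surplus without the control is ½ · (68 - 26) · 42 = 882.
With the ceiling, 26 units are sold at 18 (assume they go to the highest-value buyers). The demand price at q = 26 is 42, so CS = ½ · [(68 - 18) + (42 - 18)] · 26 = 962.
Change in consumer surplus = 962 - 882 = 80.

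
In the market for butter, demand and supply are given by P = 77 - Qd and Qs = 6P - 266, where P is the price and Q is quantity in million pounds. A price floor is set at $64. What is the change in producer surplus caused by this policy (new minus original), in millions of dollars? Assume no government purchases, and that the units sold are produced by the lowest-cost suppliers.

176.25

Rearranging demand gives Qd = 77 - P. In a free market, 77 - P = 6P - 266 gives the equilibrium P* = 49, Q* = 28.
The floor of 64 is above the equilibrium price 49, so it binds.
At P = 64: Qd = 77 - 64 = 13 and Qs = 6·64 - 266 = 118.
Producer surplus without the control is ½ · (49 - 133/3) · 28 = 196/3.
With the floor, 13 units are sold at 64. The supply price at Q = 13 is 46.5, so PS = ½ · [(64 - 133/3) + (64 - 46.5)] · 13 = 2899/12.
Change in producer surplus = 2899/12 - 196/3 = 176.25.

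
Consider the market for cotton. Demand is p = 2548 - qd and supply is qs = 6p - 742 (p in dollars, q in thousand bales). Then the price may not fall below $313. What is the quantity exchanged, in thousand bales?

Rearranging demand gives qd = 2548 - p. Setting quantity demanded equal to quantity supplied, 2548 - p = 6p - 742, gives p* = 470 and q* = 2078.
The floor of 313 is below the equilibrium price 470, so it is not binding; the market clears at p* = 470, q* = 2078.

2078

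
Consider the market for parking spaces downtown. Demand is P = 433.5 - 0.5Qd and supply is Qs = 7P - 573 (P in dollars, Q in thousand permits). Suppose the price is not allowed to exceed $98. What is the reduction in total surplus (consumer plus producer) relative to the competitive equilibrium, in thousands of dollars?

60543

Rearranging demand gives Qd = 867 - 2P. In a free market, 867 - 2P = 7P - 573 gives the equilibrium P* = 160, Q* = 547.
The ceiling of 98 is below the equilibrium price 160, so it binds.
At P = 98: Qd = 867 - 2·98 = 671 and Qs = 7·98 - 573 = 113.
Quantity traded falls to 113. At Q = 113 the demand price is (867 - 113)/2 = 377 and the supply price is (573 + 113)/7 = 98.
Deadweight loss = ½ · (377 - 98) · (547 - 113) = ½ · 279 · 434 = 60543.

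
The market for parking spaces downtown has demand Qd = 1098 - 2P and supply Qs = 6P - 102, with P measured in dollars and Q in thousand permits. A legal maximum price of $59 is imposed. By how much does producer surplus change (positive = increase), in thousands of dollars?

-47775

Setting quantity demanded equal to quantity supplied, 1098 - 2P = 6P - 102, gives P* = 150 and Q* = 798.
Because the ceiling (59) lies below the market-clearing price, it is binding.
At P = 59: Qd = 1098 - 2·59 = 980 and Qs = 6·59 - 102 = 252.
Producer surplus without the control is ½ · (150 - 17) · 798 = 53067.
With the ceiling, producers sell 252 units at 59, so PS = ½ · (59 - 17) · 252 = 5292.
Change in producer surplus = 5292 - 53067 = -47775.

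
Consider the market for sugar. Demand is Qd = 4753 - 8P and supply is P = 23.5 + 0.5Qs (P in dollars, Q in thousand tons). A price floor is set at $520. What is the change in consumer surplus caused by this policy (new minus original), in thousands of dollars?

-30120

Rearranging supply gives Qs = 2P - 47. Setting quantity demanded equal to quantity supplied, 4753 - 8P = 2P - 47, gives P* = 480 and Q* = 913.
Since 520 > 480, the floor is binding.
At P = 520: Qd = 4753 - 8·520 = 593 and Qs = 2·520 - 47 = 993.
Consumer surplus without the control is ½ · (594.125 - 480) · 913 = 52098.0625.
With the floor, consumers buy 593 units at 520, so CS = ½ · (594.125 - 520) · 593 = 21978.0625.
Change in consumer surplus = 21978.0625 - 52098.0625 = -30120.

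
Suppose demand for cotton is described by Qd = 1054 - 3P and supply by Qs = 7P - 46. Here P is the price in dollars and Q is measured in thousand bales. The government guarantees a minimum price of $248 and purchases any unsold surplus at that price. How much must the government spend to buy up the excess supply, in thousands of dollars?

342240

Equilibrium: 1054 - 3P = 7P - 46, so 1100 = 10P and P* = 110, Q* = 724.
Because the floor (248) lies above the market-clearing price, it is binding.
At P = 248: Qd = 1054 - 3·248 = 310 and Qs = 7·248 - 46 = 1690.
Surplus = Qs - Qd = 1380.
Government expenditure = surplus × support price = 1380 × 248 = 342240.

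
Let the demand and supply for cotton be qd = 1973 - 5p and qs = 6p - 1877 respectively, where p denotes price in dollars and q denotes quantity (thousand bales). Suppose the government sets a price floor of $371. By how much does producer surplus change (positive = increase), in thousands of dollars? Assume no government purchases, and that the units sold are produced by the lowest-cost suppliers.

1559.25

Without the control the market clears where 1973 - 5p = 6p - 1877, i.e. p* = 350 and q* = 223.
The floor of 371 is above the equilibrium price 350, so it binds.
At p = 371: qd = 1973 - 5·371 = 118 and qs = 6·371 - 1877 = 349.
Producer surplus without the control is ½ · (350 - 1877/6) · 223 = 49729/12.
With the floor, 118 units are sold at 371. The supply price at q = 118 is 332.5, so PS = ½ · [(371 - 1877/6) + (371 - 332.5)] · 118 = 17110/3.
Change in producer surplus = 17110/3 - 49729/12 = 1559.25.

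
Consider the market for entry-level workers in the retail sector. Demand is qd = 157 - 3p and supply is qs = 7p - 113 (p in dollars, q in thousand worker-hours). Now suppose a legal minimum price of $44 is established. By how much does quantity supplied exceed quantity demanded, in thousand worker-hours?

170

Setting quantity demanded equal to quantity supplied, 157 - 3p = 7p - 113, gives p* = 27 and q* = 76.
Since 44 > 27, the floor is binding.
At p = 44: qd = 157 - 3·44 = 25 and qs = 7·44 - 113 = 195.
Surplus = qs - qd = 195 - 25 = 170.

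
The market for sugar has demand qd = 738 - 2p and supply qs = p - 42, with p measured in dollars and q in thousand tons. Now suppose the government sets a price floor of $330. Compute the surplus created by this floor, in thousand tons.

210

Setting quantity demanded equal to quantity supplied, 738 - 2p = p - 42, gives p* = 260 and q* = 218.
The floor of 330 is above the equilibrium price 260, so it binds.
At p = 330: qd = 738 - 2·330 = 78 and qs = 330 - 42 = 288.
Surplus = qs - qd = 288 - 78 = 210.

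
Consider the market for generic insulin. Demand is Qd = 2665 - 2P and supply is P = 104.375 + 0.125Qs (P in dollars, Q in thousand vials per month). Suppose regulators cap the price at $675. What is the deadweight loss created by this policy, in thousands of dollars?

Rearranging supply gives Qs = 8P - 835. Equilibrium: 2665 - 2P = 8P - 835, so 3500 = 10P and P* = 350, Q* = 1965.
Since 675 is above P* = 350, the ceiling does not bind and the free-market outcome prevails.
Since the control does not bind, no trades are prevented and deadweight loss is zero.

0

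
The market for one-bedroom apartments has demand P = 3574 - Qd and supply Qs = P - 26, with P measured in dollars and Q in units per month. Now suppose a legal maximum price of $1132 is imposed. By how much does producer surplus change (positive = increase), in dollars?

Rearranging demand gives Qd = 3574 - P. In a free market, 3574 - P = P - 26 gives the equilibrium P* = 1800, Q* = 1774.
The ceiling of 1132 is below the equilibrium price 1800, so it binds.
At P = 1132: Qd = 3574 - 1132 = 2442 and Qs = 1132 - 26 = 1106.
Producer surplus without the control is ½ · (1800 - 26) · 1774 = 1573538.
With the ceiling, producers sell 1106 units at 1132, so PS = ½ · (1132 - 26) · 1106 = 611618.
Change in producer surplus = 611618 - 1573538 = -961920.

-961920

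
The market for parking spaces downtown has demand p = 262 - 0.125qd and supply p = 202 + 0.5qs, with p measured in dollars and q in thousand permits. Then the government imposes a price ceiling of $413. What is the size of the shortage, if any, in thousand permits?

Rearranging demand gives qd = 2096 - 8p; rearranging supply gives qs = 2p - 404. Without the control the market clears where 2096 - 8p = 2p - 404, i.e. p* = 250 and q* = 96.
Since 413 is above p* = 250, the ceiling does not bind and the free-market outcome prevails.
Since the control does not bind, there is no shortage.

0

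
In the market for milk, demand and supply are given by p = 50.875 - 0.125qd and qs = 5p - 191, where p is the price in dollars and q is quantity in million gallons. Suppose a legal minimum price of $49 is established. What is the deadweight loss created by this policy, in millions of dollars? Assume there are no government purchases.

93.6

Rearranging demand gives qd = 407 - 8p. In a free market, 407 - 8p = 5p - 191 gives the equilibrium p* = 46, q* = 39.
The floor of 49 is above the equilibrium price 46, so it binds.
At p = 49: qd = 407 - 8·49 = 15 and qs = 5·49 - 191 = 54.
Quantity traded falls to 15. At q = 15 the demand price is (407 - 15)/8 = 49 and the supply price is (191 + 15)/5 = 41.2.
Deadweight loss = ½ · (49 - 41.2) · (39 - 15) = ½ · 7.8 · 24 = 93.6.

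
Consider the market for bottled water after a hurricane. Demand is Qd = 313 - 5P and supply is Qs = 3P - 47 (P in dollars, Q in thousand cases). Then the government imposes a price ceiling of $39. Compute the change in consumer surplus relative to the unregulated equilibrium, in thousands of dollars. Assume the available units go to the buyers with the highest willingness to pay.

387.6

Equilibrium: 313 - 5P = 3P - 47, so 360 = 8P and P* = 45, Q* = 88.
Since 39 < 45, the ceiling is binding.
At P = 39: Qd = 313 - 5·39 = 118 and Qs = 3·39 - 47 = 70.
Consumer surplus without the control is ½ · (62.6 - 45) · 88 = 774.4.
With the ceiling, 70 units are sold at 39 (assume they go to the highest-value buyers). The demand price at Q = 70 is 48.6, so CS = ½ · [(62.6 - 39) + (48.6 - 39)] · 70 = 1162.
Change in consumer surplus = 1162 - 774.4 = 387.6.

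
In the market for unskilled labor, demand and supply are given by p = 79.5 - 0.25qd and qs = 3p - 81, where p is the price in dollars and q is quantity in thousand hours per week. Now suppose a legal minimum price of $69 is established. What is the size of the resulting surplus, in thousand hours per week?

Rearranging demand gives qd = 318 - 4p. Without the control the market clears where 318 - 4p = 3p - 81, i.e. p* = 57 and q* = 90.
Since 69 > 57, the floor is binding.
At p = 69: qd = 318 - 4·69 = 42 and qs = 3·69 - 81 = 126.
Surplus = qs - qd = 126 - 42 = 84.

84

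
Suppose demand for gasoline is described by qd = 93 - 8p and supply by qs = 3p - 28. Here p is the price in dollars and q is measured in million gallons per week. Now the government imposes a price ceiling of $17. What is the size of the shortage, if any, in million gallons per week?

Setting quantity demanded equal to quantity supplied, 93 - 8p = 3p - 28, gives p* = 11 and q* = 5.
Since 17 is above p* = 11, the ceiling does not bind and the free-market outcome prevails.
Since the control does not bind, there is no shortage.

0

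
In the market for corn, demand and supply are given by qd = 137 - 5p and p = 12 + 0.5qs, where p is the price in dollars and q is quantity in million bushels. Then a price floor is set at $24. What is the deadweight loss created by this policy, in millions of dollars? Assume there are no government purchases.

8.75

Rearranging supply gives qs = 2p - 24. Setting quantity demanded equal to quantity supplied, 137 - 5p = 2p - 24, gives p* = 23 and q* = 22.
Because the floor (24) lies above the market-clearing price, it is binding.
At p = 24: qd = 137 - 5·24 = 17 and qs = 2·24 - 24 = 24.
Quantity traded falls to 17. At q = 17 the demand price is (137 - 17)/5 = 24 and the supply price is (24 + 17)/2 = 20.5.
Deadweight loss = ½ · (24 - 20.5) · (22 - 17) = ½ · 3.5 · 5 = 8.75.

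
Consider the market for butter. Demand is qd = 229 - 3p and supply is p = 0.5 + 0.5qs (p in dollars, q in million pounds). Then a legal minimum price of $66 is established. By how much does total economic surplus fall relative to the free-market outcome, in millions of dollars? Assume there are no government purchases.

1500

Rearranging supply gives qs = 2p - 1. Equilibrium: 229 - 3p = 2p - 1, so 230 = 5p and p* = 46, q* = 91.
Because the floor (66) lies above the market-clearing price, it is binding.
At p = 66: qd = 229 - 3·66 = 31 and qs = 2·66 - 1 = 131.
Quantity traded falls to 31. At q = 31 the demand price is (229 - 31)/3 = 66 and the supply price is (1 + 31)/2 = 16.
Deadweight loss = ½ · (66 - 16) · (91 - 31) = ½ · 50 · 60 = 1500.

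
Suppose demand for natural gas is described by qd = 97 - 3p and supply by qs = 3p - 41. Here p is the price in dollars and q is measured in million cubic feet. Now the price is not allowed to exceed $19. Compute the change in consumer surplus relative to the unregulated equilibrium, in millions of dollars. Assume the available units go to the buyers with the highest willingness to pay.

Setting quantity demanded equal to quantity supplied, 97 - 3p = 3p - 41, gives p* = 23 and q* = 28.
The ceiling of 19 is below the equilibrium price 23, so it binds.
At p = 19: qd = 97 - 3·19 = 40 and qs = 3·19 - 41 = 16.
Consumer surplus without the control is ½ · (97/3 - 23) · 28 = 392/3.
With the ceiling, 16 units are sold at 19 (assume they go to the highest-value buyers). The demand price at q = 16 is 27, so CS = ½ · [(97/3 - 19) + (27 - 19)] · 16 = 512/3.
Change in consumer surplus = 512/3 - 392/3 = 40.

40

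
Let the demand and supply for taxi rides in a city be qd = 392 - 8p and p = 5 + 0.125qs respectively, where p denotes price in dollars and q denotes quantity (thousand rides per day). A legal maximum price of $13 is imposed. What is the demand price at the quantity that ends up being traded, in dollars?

41

Rearranging supply gives qs = 8p - 40. Equilibrium: 392 - 8p = 8p - 40, so 432 = 16p and p* = 27, q* = 176.
Because the ceiling (13) lies below the market-clearing price, it is binding.
At p = 13: qd = 392 - 8·13 = 288 and qs = 8·13 - 40 = 64.
Only 64 units reach the market. On the demand curve, the marginal buyer's willingness to pay at q = 64 is (392 - 64)/8 = 41.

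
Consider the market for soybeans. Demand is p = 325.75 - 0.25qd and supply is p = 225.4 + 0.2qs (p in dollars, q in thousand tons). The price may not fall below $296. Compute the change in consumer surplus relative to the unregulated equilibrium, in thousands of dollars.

Rearranging demand gives qd = 1303 - 4p; rearranging supply gives qs = 5p - 1127. Equilibrium: 1303 - 4p = 5p - 1127, so 2430 = 9p and p* = 270, q* = 223.
Because the floor (296) lies above the market-clearing price, it is binding.
At p = 296: qd = 1303 - 4·296 = 119 and qs = 5·296 - 1127 = 353.
Consumer surplus without the control is ½ · (325.75 - 270) · 223 = 6216.125.
With the floor, consumers buy 119 units at 296, so CS = ½ · (325.75 - 296) · 119 = 1770.125.
Change in consumer surplus = 1770.125 - 6216.125 = -4446.

-4446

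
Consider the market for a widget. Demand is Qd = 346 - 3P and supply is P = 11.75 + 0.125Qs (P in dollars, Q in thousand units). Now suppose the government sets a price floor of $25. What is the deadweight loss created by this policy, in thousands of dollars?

0

Rearranging supply gives Qs = 8P - 94. In a free market, 346 - 3P = 8P - 94 gives the equilibrium P* = 40, Q* = 226.
The floor of 25 is below the equilibrium price 40, so it is not binding; the market clears at P* = 40, Q* = 226.
Since the control does not bind, no trades are prevented and deadweight loss is zero.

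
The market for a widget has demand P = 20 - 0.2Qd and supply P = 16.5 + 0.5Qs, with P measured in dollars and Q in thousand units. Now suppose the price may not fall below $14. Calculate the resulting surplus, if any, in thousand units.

0

Rearranging demand gives Qd = 100 - 5P; rearranging supply gives Qs = 2P - 33. Without the control the market clears where 100 - 5P = 2P - 33, i.e. P* = 19 and Q* = 5.
Since 14 is below P* = 19, the floor does not bind and the free-market outcome prevails.
Since the control does not bind, there is no surplus.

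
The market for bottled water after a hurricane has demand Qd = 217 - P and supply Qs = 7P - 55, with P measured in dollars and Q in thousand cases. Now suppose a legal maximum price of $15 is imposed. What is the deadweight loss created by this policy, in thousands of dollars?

10108

In a free market, 217 - P = 7P - 55 gives the equilibrium P* = 34, Q* = 183.
Since 15 < 34, the ceiling is binding.
At P = 15: Qd = 217 - 15 = 202 and Qs = 7·15 - 55 = 50.
Quantity traded falls to 50. At Q = 50 the demand price is 217 - 50 = 167 and the supply price is (55 + 50)/7 = 15.
Deadweight loss = ½ · (167 - 15) · (183 - 50) = ½ · 152 · 133 = 10108.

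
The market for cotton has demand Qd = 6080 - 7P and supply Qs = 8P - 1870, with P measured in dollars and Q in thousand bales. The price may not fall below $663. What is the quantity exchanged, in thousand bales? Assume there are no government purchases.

Equilibrium: 6080 - 7P = 8P - 1870, so 7950 = 15P and P* = 530, Q* = 2370.
Since 663 > 530, the floor is binding.
At P = 663: Qd = 6080 - 7·663 = 1439 and Qs = 8·663 - 1870 = 3434.
The quantity actually transacted is the short side, demand: 1439.

1439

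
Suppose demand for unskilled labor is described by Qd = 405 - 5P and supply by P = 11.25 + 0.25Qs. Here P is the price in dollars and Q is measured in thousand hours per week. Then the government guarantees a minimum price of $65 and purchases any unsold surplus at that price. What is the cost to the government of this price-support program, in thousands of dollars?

8775

Rearranging supply gives Qs = 4P - 45. Without the control the market clears where 405 - 5P = 4P - 45, i.e. P* = 50 and Q* = 155.
The floor of 65 is above the equilibrium price 50, so it binds.
At P = 65: Qd = 405 - 5·65 = 80 and Qs = 4·65 - 45 = 215.
Surplus = Qs - Qd = 135.
Government expenditure = surplus × support price = 135 × 65 = 8775.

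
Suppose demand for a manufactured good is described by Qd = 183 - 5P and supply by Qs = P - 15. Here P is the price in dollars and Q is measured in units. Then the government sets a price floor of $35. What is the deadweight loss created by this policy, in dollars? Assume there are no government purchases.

60

In a free market, 183 - 5P = P - 15 gives the equilibrium P* = 33, Q* = 18.
Because the floor (35) lies above the market-clearing price, it is binding.
At P = 35: Qd = 183 - 5·35 = 8 and Qs = 35 - 15 = 20.
Quantity traded falls to 8. At Q = 8 the demand price is (183 - 8)/5 = 35 and the supply price is 15 + 8 = 23.
Deadweight loss = ½ · (35 - 23) · (18 - 8) = ½ · 12 · 10 = 60.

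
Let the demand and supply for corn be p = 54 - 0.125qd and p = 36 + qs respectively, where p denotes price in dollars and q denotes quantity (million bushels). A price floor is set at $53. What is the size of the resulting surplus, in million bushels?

Rearranging demand gives qd = 432 - 8p; rearranging supply gives qs = p - 36. Equilibrium: 432 - 8p = p - 36, so 468 = 9p and p* = 52, q* = 16.
The floor of 53 is above the equilibrium price 52, so it binds.
At p = 53: qd = 432 - 8·53 = 8 and qs = 53 - 36 = 17.
Surplus = qs - qd = 17 - 8 = 9.

9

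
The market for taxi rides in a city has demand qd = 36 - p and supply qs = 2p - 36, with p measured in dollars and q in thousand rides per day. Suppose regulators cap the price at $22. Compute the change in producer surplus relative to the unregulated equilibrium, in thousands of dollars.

Equilibrium: 36 - p = 2p - 36, so 72 = 3p and p* = 24, q* = 12.
The ceiling of 22 is below the equilibrium price 24, so it binds.
At p = 22: qd = 36 - 22 = 14 and qs = 2·22 - 36 = 8.
Producer surplus without the control is ½ · (24 - 18) · 12 = 36.
With the ceiling, producers sell 8 units at 22, so PS = ½ · (22 - 18) · 8 = 16.
Change in producer surplus = 16 - 36 = -20.

-20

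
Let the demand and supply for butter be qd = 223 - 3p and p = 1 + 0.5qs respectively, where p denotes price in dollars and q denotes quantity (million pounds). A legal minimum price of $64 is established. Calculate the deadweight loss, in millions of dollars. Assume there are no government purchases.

1353.75

Rearranging supply gives qs = 2p - 2. Without the control the market clears where 223 - 3p = 2p - 2, i.e. p* = 45 and q* = 88.
Since 64 > 45, the floor is binding.
At p = 64: qd = 223 - 3·64 = 31 and qs = 2·64 - 2 = 126.
Quantity traded falls to 31. At q = 31 the demand price is (223 - 31)/3 = 64 and the supply price is (2 + 31)/2 = 16.5.
Deadweight loss = ½ · (64 - 16.5) · (88 - 31) = ½ · 47.5 · 57 = 1353.75.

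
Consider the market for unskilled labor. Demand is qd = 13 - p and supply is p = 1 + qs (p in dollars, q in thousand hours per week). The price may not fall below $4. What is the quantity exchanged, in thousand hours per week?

Rearranging supply gives qs = p - 1. Equilibrium: 13 - p = p - 1, so 14 = 2p and p* = 7, q* = 6.
The floor of 4 is below the equilibrium price 7, so it is not binding; the market clears at p* = 7, q* = 6.

6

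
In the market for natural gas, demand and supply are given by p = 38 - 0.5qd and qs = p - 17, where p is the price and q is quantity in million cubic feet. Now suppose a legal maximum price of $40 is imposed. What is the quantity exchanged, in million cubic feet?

Rearranging demand gives qd = 76 - 2p. Without the control the market clears where 76 - 2p = p - 17, i.e. p* = 31 and q* = 14.
Since 40 is above p* = 31, the ceiling does not bind and the free-market outcome prevails.

14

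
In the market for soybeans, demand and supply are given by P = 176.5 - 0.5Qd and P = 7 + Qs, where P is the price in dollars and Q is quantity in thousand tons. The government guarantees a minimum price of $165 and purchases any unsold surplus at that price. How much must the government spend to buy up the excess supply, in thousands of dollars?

Rearranging demand gives Qd = 353 - 2P; rearranging supply gives Qs = P - 7. Setting quantity demanded equal to quantity supplied, 353 - 2P = P - 7, gives P* = 120 and Q* = 113.
Because the floor (165) lies above the market-clearing price, it is binding.
At P = 165: Qd = 353 - 2·165 = 23 and Qs = 165 - 7 = 158.
Surplus = Qs - Qd = 135.
Government expenditure = surplus × support price = 135 × 165 = 22275.

22275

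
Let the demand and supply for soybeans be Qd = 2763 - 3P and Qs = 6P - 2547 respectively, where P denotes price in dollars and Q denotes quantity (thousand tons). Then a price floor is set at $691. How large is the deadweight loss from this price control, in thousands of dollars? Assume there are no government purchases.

22952.25

Equilibrium: 2763 - 3P = 6P - 2547, so 5310 = 9P and P* = 590, Q* = 993.
The floor of 691 is above the equilibrium price 590, so it binds.
At P = 691: Qd = 2763 - 3·691 = 690 and Qs = 6·691 - 2547 = 1599.
Quantity traded falls to 690. At Q = 690 the demand price is (2763 - 690)/3 = 691 and the supply price is (2547 + 690)/6 = 539.5.
Deadweight loss = ½ · (691 - 539.5) · (993 - 690) = ½ · 151.5 · 303 = 22952.25.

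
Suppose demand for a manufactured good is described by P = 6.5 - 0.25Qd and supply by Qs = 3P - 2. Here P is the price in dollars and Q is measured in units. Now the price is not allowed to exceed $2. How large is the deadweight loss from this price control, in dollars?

10.5

Rearranging demand gives Qd = 26 - 4P. Setting quantity demanded equal to quantity supplied, 26 - 4P = 3P - 2, gives P* = 4 and Q* = 10.
Since 2 < 4, the ceiling is binding.
At P = 2: Qd = 26 - 4·2 = 18 and Qs = 3·2 - 2 = 4.
Quantity traded falls to 4. At Q = 4 the demand price is (26 - 4)/4 = 5.5 and the supply price is (2 + 4)/3 = 2.
Deadweight loss = ½ · (5.5 - 2) · (10 - 4) = ½ · 3.5 · 6 = 10.5.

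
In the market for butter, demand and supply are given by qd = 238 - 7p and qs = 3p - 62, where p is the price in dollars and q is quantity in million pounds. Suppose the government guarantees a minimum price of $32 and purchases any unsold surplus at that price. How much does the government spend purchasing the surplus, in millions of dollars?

640

In a free market, 238 - 7p = 3p - 62 gives the equilibrium p* = 30, q* = 28.
Since 32 > 30, the floor is binding.
At p = 32: qd = 238 - 7·32 = 14 and qs = 3·32 - 62 = 34.
Surplus = qs - qd = 20.
Government expenditure = surplus × support price = 20 × 32 = 640.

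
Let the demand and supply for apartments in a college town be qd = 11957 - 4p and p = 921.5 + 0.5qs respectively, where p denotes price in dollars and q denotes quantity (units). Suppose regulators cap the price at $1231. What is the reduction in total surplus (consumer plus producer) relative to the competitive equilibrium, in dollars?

Rearranging supply gives qs = 2p - 1843. Setting quantity demanded equal to quantity supplied, 11957 - 4p = 2p - 1843, gives p* = 2300 and q* = 2757.
Because the ceiling (1231) lies below the market-clearing price, it is binding.
At p = 1231: qd = 11957 - 4·1231 = 7033 and qs = 2·1231 - 1843 = 619.
Quantity traded falls to 619. At q = 619 the demand price is (11957 - 619)/4 = 2834.5 and the supply price is (1843 + 619)/2 = 1231.
Deadweight loss = ½ · (2834.5 - 1231) · (2757 - 619) = ½ · 1603.5 · 2138 = 1714141.5.

1714141.5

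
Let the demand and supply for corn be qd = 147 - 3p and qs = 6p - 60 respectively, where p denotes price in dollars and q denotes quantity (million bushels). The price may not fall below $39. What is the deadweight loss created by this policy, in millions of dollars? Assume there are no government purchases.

576

Setting quantity demanded equal to quantity supplied, 147 - 3p = 6p - 60, gives p* = 23 and q* = 78.
The floor of 39 is above the equilibrium price 23, so it binds.
At p = 39: qd = 147 - 3·39 = 30 and qs = 6·39 - 60 = 174.
Quantity traded falls to 30. At q = 30 the demand price is (147 - 30)/3 = 39 and the supply price is (60 + 30)/6 = 15.
Deadweight loss = ½ · (39 - 15) · (78 - 30) = ½ · 24 · 48 = 576.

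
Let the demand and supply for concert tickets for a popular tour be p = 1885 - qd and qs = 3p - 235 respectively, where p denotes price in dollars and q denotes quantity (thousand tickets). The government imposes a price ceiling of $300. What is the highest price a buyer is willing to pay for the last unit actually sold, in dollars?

1220

Rearranging demand gives qd = 1885 - p. Without the control the market clears where 1885 - p = 3p - 235, i.e. p* = 530 and q* = 1355.
Since 300 < 530, the ceiling is binding.
At p = 300: qd = 1885 - 300 = 1585 and qs = 3·300 - 235 = 665.
Only 665 units reach the market. On the demand curve, the marginal buyer's willingness to pay at q = 665 is (1885 - 665) = 1220.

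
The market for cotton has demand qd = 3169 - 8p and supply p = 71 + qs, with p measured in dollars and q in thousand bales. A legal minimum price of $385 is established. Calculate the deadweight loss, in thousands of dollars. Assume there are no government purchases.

22500

Rearranging supply gives qs = p - 71. Equilibrium: 3169 - 8p = p - 71, so 3240 = 9p and p* = 360, q* = 289.
The floor of 385 is above the equilibrium price 360, so it binds.
At p = 385: qd = 3169 - 8·385 = 89 and qs = 385 - 71 = 314.
Quantity traded falls to 89. At q = 89 the demand price is (3169 - 89)/8 = 385 and the supply price is 71 + 89 = 160.
Deadweight loss = ½ · (385 - 160) · (289 - 89) = ½ · 225 · 200 = 22500.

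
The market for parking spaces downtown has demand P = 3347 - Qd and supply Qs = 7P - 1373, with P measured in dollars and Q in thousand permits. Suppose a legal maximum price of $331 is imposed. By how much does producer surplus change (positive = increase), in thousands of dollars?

-479279.5

Rearranging demand gives Qd = 3347 - P. Setting quantity demanded equal to quantity supplied, 3347 - P = 7P - 1373, gives P* = 590 and Q* = 2757.
The ceiling of 331 is below the equilibrium price 590, so it binds.
At P = 331: Qd = 3347 - 331 = 3016 and Qs = 7·331 - 1373 = 944.
Producer surplus without the control is ½ · (590 - 1373/7) · 2757 = 7601049/14.
With the ceiling, producers sell 944 units at 331, so PS = ½ · (331 - 1373/7) · 944 = 445568/7.
Change in producer surplus = 445568/7 - 7601049/14 = -479279.5.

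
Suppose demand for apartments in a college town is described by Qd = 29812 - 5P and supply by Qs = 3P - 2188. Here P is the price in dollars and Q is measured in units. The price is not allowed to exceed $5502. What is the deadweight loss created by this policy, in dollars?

0

Without the control the market clears where 29812 - 5P = 3P - 2188, i.e. P* = 4000 and Q* = 9812.
The ceiling of 5502 is above the equilibrium price 4000, so it is not binding; the market clears at P* = 4000, Q* = 9812.
Since the control does not bind, no trades are prevented and deadweight loss is zero.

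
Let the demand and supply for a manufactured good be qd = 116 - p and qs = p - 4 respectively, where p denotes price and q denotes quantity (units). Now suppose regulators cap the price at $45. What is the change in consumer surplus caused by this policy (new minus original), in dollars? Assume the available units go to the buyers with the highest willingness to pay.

Without the control the market clears where 116 - p = p - 4, i.e. p* = 60 and q* = 56.
Because the ceiling (45) lies below the market-clearing price, it is binding.
At p = 45: qd = 116 - 45 = 71 and qs = 45 - 4 = 41.
Consumer surplus without the control is ½ · (116 - 60) · 56 = 1568.
With the ceiling, 41 units are sold at 45 (assume they go to the highest-value buyers). The demand price at q = 41 is 75, so CS = ½ · [(116 - 45) + (75 - 45)] · 41 = 2070.5.
Change in consumer surplus = 2070.5 - 1568 = 502.5.

502.5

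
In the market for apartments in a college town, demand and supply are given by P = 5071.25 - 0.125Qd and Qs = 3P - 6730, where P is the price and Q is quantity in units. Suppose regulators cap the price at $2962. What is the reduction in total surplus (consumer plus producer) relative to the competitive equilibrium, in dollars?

Rearranging demand gives Qd = 40570 - 8P. In a free market, 40570 - 8P = 3P - 6730 gives the equilibrium P* = 4300, Q* = 6170.
Because the ceiling (2962) lies below the market-clearing price, it is binding.
At P = 2962: Qd = 40570 - 8·2962 = 16874 and Qs = 3·2962 - 6730 = 2156.
Quantity traded falls to 2156. At Q = 2156 the demand price is (40570 - 2156)/8 = 4801.75 and the supply price is (6730 + 2156)/3 = 2962.
Deadweight loss = ½ · (4801.75 - 2962) · (6170 - 2156) = ½ · 1839.75 · 4014 = 3692378.25.

3692378.25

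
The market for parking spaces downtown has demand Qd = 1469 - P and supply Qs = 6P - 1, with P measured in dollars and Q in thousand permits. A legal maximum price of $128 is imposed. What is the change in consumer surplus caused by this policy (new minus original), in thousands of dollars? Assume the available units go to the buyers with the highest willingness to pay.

In a free market, 1469 - P = 6P - 1 gives the equilibrium P* = 210, Q* = 1259.
Since 128 < 210, the ceiling is binding.
At P = 128: Qd = 1469 - 128 = 1341 and Qs = 6·128 - 1 = 767.
Consumer surplus without the control is ½ · (1469 - 210) · 1259 = 792540.5.
With the ceiling, 767 units are sold at 128 (assume they go to the highest-value buyers). The demand price at Q = 767 is 702, so CS = ½ · [(1469 - 128) + (702 - 128)] · 767 = 734402.5.
Change in consumer surplus = 734402.5 - 792540.5 = -58138.

-58138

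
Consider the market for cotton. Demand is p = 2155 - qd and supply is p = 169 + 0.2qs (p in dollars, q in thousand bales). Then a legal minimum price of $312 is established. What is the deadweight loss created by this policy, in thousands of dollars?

0

Rearranging demand gives qd = 2155 - p; rearranging supply gives qs = 5p - 845. Without the control the market clears where 2155 - p = 5p - 845, i.e. p* = 500 and q* = 1655.
The floor of 312 is below the equilibrium price 500, so it is not binding; the market clears at p* = 500, q* = 1655.
Since the control does not bind, no trades are prevented and deadweight loss is zero.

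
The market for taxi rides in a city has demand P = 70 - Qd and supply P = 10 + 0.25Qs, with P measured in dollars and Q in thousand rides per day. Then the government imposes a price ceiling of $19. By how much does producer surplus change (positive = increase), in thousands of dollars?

-126

Rearranging demand gives Qd = 70 - P; rearranging supply gives Qs = 4P - 40. Setting quantity demanded equal to quantity supplied, 70 - P = 4P - 40, gives P* = 22 and Q* = 48.
Since 19 < 22, the ceiling is binding.
At P = 19: Qd = 70 - 19 = 51 and Qs = 4·19 - 40 = 36.
Producer surplus without the control is ½ · (22 - 10) · 48 = 288.
With the ceiling, producers sell 36 units at 19, so PS = ½ · (19 - 10) · 36 = 162.
Change in producer surplus = 162 - 288 = -126.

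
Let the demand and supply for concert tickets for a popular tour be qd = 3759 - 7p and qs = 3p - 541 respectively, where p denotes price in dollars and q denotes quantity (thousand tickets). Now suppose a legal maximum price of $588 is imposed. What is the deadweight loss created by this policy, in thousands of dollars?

0

Equilibrium: 3759 - 7p = 3p - 541, so 4300 = 10p and p* = 430, q* = 749.
The ceiling of 588 is above the equilibrium price 430, so it is not binding; the market clears at p* = 430, q* = 749.
Since the control does not bind, no trades are prevented and deadweight loss is zero.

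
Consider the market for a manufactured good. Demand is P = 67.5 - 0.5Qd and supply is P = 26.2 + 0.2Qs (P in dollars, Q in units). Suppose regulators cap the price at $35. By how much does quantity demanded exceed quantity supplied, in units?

Rearranging demand gives Qd = 135 - 2P; rearranging supply gives Qs = 5P - 131. Without the control the market clears where 135 - 2P = 5P - 131, i.e. P* = 38 and Q* = 59.
The ceiling of 35 is below the equilibrium price 38, so it binds.
At P = 35: Qd = 135 - 2·35 = 65 and Qs = 5·35 - 131 = 44.
Shortage = Qd - Qs = 65 - 44 = 21.

21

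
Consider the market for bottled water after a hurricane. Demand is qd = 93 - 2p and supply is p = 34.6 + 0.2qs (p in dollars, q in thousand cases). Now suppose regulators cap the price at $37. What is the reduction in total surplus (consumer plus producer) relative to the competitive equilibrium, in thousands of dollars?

8.75

Rearranging supply gives qs = 5p - 173. In a free market, 93 - 2p = 5p - 173 gives the equilibrium p* = 38, q* = 17.
Since 37 < 38, the ceiling is binding.
At p = 37: qd = 93 - 2·37 = 19 and qs = 5·37 - 173 = 12.
Quantity traded falls to 12. At q = 12 the demand price is (93 - 12)/2 = 40.5 and the supply price is (173 + 12)/5 = 37.
Deadweight loss = ½ · (40.5 - 37) · (17 - 12) = ½ · 3.5 · 5 = 8.75.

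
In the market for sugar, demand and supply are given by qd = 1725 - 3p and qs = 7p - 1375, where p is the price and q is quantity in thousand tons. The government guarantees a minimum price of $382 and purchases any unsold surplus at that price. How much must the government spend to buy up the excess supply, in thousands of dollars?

Without the control the market clears where 1725 - 3p = 7p - 1375, i.e. p* = 310 and q* = 795.
Since 382 > 310, the floor is binding.
At p = 382: qd = 1725 - 3·382 = 579 and qs = 7·382 - 1375 = 1299.
Surplus = qs - qd = 720.
Government expenditure = surplus × support price = 720 × 382 = 275040.

275040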